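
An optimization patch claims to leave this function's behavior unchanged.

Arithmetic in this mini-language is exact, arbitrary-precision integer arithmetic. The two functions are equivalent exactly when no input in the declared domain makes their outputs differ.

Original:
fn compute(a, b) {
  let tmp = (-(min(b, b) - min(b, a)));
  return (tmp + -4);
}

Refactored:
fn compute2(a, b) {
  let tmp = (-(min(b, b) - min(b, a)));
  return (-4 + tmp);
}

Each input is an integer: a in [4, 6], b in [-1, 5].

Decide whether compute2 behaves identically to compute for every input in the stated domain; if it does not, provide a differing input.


Behavior is preserved: although same computation, different form, the outputs never diverge.
Spot check at a=4, b=0 — compute: tmp := 0 | result -4. compute2: tmp := 0 | result -4. Both give -4.
Sweeping the whole domain (21 inputs) finds no disagreement.
verdict: equivalent


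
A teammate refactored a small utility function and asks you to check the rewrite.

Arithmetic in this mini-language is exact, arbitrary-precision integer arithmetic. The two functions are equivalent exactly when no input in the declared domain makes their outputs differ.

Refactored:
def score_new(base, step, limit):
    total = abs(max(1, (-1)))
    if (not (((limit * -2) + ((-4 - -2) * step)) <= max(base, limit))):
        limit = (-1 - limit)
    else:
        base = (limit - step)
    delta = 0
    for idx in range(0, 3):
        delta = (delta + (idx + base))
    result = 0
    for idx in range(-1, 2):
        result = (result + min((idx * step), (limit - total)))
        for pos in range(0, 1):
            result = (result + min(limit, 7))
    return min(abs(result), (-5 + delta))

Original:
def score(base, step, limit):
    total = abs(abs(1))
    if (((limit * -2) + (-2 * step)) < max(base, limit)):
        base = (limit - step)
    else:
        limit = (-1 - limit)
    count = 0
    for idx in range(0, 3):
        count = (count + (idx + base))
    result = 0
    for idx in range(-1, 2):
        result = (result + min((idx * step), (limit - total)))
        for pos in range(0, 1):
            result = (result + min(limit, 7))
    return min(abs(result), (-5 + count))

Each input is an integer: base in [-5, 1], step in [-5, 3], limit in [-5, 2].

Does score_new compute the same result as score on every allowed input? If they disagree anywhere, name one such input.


base=-5, step=-3, limit=2 yields -17 from score but 4 from score_new.
verdict: not equivalent; witness: base=-5, step=-3, limit=2


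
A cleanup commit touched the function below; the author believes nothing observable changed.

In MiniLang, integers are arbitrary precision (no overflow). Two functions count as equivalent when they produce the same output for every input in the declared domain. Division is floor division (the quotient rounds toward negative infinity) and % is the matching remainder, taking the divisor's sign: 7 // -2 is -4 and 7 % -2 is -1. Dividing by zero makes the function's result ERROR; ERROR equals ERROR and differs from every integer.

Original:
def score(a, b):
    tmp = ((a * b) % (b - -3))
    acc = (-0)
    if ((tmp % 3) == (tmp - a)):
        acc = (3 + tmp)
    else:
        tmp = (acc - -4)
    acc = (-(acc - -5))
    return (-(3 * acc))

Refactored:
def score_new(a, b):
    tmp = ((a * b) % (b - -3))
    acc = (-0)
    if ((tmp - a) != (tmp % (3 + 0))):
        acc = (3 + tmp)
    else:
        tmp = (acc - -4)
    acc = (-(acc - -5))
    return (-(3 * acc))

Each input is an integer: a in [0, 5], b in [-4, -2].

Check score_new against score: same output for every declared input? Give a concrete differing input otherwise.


There is a counterexample at a=0, b=-4: 24 on one side, 15 on the other.
score: tmp = 0; acc = 0; ((tmp % 3) == (tmp - a)) -> true; acc = 3; acc = -8; return 24
score_new: tmp = 0; acc = 0; ((tmp - a) != (tmp % (3 + 0))) -> false; tmp = 4; acc = -5; return 15
verdict: not equivalent; witness: a=0, b=-4


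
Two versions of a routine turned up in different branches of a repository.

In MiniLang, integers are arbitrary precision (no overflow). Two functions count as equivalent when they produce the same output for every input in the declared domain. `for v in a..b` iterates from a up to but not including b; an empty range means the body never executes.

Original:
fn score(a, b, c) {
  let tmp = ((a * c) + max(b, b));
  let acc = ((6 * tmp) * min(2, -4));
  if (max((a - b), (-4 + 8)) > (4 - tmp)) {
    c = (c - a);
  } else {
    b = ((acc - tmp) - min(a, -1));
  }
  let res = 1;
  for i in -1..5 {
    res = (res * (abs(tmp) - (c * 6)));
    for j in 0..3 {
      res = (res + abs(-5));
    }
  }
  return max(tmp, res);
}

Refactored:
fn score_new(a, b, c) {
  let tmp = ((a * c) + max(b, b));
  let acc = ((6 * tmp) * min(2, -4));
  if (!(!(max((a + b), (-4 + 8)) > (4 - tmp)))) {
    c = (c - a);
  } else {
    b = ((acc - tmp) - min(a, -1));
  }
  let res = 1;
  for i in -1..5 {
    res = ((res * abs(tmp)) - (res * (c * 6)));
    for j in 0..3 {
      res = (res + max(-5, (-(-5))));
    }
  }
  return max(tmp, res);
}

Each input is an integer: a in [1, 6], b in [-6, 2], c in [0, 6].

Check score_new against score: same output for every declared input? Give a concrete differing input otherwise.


The rewrite breaks on a=1, b=-6, c=4, where the results are 1973791 and 39436489.
score: tmp=-2, then acc=48, then (max((a - b), (-4 + 8)) > (4 - tmp)) is true, then c=3, then res=1, then (i=-1), then res=-16, then (j=0), then res=-11, then (j=1), then res=-6, then (j=2), then res=-1, then (i=0), then res=16, then (j=0), then res=21, then (j=1), then res=26, then (j=2), then res=31, then (i=1), then res=-496, then (j=0), then res=-491, then (j=1), then res=-486, then (j=2), then res=-481, then (i=2), then res=7696, then (j=0), then res=7701, then (j=1), then res=7706, then (j=2), then res=7711, then (i=3), then res=-123376, then (j=0), then res=-123371, then (j=1), then res=-123366, then (j=2), then res=-123361, then (i=4), then res=1973776, then (j=0), then res=1973781, then (j=1), then res=1973786, then (j=2), then res=1973791, then returns 1973791
score_new: tmp=-2, then acc=48, then (!(!(max((a + b), (-4 + 8)) > (4 - tmp)))) is false, then b=51, then res=1, then (i=-1), then res=-22, then (j=0), then res=-17, then (j=1), then res=-12, then (j=2), then res=-7, then (i=0), then res=154, then (j=0), then res=159, then (j=1), then res=164, then (j=2), then res=169, then (i=1), then res=-3718, then (j=0), then res=-3713, then (j=1), then res=-3708, then (j=2), then res=-3703, then (i=2), then res=81466, then (j=0), then res=81471, then (j=1), then res=81476, then (j=2), then res=81481, then (i=3), then res=-1792582, then (j=0), then res=-1792577, then (j=1), then res=-1792572, then (j=2), then res=-1792567, then (i=4), then res=39436474, then (j=0), then res=39436479, then (j=1), then res=39436484, then (j=2), then res=39436489, then returns 39436489
verdict: not equivalent; witness: a=1, b=-6, c=4


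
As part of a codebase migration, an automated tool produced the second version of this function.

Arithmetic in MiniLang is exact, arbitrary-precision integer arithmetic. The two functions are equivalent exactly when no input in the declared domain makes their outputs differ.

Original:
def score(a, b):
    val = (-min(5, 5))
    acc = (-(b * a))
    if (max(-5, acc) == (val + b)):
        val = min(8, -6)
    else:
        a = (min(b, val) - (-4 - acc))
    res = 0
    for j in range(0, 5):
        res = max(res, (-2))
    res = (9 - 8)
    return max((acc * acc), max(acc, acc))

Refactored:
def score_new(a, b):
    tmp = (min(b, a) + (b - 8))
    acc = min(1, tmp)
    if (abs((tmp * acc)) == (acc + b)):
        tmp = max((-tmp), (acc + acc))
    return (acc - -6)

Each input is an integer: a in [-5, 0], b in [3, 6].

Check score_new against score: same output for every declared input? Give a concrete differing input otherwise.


Input a=-5, b=3: 225 from score versus -4 from score_new.
verdict: not equivalent; witness: a=-5, b=3


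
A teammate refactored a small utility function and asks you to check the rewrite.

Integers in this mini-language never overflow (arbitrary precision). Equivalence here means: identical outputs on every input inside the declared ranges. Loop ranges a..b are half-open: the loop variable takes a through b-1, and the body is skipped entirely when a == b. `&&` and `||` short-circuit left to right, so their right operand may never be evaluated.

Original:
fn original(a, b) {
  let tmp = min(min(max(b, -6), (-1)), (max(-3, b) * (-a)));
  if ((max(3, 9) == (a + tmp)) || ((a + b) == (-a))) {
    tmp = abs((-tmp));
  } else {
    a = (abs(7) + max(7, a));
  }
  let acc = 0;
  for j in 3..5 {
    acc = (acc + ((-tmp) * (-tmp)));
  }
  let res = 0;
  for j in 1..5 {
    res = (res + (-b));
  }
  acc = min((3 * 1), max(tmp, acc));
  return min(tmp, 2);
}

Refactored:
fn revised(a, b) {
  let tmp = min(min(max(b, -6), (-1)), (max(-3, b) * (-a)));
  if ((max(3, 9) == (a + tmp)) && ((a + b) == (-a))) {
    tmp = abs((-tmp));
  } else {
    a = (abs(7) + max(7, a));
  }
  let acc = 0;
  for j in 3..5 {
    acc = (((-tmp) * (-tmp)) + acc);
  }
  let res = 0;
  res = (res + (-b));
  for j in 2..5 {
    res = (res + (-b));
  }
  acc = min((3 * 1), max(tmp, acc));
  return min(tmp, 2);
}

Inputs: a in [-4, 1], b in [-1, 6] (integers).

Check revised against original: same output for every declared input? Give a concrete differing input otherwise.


These are not equivalent — on a=-3, b=6 the outputs split (1 vs -1).
original: tmp becomes -1; next ((max(3, 9) == (a + tmp)) || ((a + b) == (-a))) evaluates to true; next tmp becomes 1; next acc becomes 0; next at j=3:; next acc becomes 1; next at j=4:; next acc becomes 2; next res becomes 0; next at j=1:; next res becomes -6; next at j=2:; next res becomes -12; next at j=3:; next res becomes -18; next at j=4:; next res becomes -24; next acc becomes 2; next final value 1
revised: tmp becomes -1; next ((max(3, 9) == (a + tmp)) && ((a + b) == (-a))) evaluates to false; next a becomes 14; next acc becomes 0; next at j=3:; next acc becomes 1; next at j=4:; next acc becomes 2; next res becomes 0; next res becomes -6; next at j=2:; next res becomes -12; next at j=3:; next res becomes -18; next at j=4:; next res becomes -24; next acc becomes 2; next final value -1
verdict: not equivalent; witness: a=-3, b=6


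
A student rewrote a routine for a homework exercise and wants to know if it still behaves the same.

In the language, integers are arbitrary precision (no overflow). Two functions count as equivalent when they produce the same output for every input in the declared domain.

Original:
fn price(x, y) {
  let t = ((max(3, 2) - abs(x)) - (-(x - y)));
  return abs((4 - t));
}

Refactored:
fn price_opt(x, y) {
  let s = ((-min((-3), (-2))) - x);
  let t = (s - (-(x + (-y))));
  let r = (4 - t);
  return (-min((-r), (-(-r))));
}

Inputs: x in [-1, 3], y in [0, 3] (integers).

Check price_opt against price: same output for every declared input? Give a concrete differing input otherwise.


x=-1, y=0 yields 3 from price but 1 from price_opt.
verdict: not equivalent; witness: x=-1, y=0


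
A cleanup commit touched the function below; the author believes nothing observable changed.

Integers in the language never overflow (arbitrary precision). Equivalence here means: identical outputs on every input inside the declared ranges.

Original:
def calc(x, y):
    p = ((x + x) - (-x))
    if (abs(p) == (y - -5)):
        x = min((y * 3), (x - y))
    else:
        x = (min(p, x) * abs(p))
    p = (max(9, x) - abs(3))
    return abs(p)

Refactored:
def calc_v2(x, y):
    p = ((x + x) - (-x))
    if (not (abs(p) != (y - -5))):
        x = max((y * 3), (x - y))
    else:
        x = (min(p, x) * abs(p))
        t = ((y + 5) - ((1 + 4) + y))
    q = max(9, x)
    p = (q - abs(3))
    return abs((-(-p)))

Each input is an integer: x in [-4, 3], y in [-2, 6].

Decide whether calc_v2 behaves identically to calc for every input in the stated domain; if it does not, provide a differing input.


These are not equivalent — on x=-3, y=4 the outputs split (6 vs 9).
calc: p := -9 | (abs(p) == (y - -5)): true | x := -7 | p := 6 | result 6
calc_v2: p := -9 | (not (abs(p) != (y - -5))): true | x := 12 | q := 12 | p := 9 | result 9
verdict: not equivalent; witness: x=-3, y=4


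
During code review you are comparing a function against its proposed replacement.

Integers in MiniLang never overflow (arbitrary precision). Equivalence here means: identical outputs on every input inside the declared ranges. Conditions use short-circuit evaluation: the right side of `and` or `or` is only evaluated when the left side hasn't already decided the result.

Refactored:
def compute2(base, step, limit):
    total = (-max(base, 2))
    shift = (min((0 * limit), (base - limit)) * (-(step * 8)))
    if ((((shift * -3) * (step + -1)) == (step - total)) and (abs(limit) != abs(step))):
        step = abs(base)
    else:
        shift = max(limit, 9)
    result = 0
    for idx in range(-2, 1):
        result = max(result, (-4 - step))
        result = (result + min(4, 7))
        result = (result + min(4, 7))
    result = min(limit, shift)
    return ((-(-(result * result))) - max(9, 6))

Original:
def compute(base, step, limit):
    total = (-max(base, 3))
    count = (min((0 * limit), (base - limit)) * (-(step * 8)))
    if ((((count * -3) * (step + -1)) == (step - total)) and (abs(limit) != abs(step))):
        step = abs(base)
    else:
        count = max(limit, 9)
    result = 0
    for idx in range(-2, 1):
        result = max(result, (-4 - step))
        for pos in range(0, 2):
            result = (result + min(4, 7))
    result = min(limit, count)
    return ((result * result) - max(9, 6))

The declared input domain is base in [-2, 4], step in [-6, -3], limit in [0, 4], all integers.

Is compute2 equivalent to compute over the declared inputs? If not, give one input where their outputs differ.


Take base=1, step=-3, limit=1.
compute: total = -3; count = 0; ((((count * -3) * (step + -1)) == (step - total)) and (abs(limit) != abs(step))) -> true; step = 1; result = 0; [idx=-2]; result = 0; [pos=0]; result = 4; [pos=1]; result = 8; [idx=-1]; result = 8; [pos=0]; result = 12; [pos=1]; result = 16; [idx=0]; result = 16; [pos=0]; result = 20; [pos=1]; result = 24; result = 0; return -9
compute2: total = -2; shift = 0; ((((shift * -3) * (step + -1)) == (step - total)) and (abs(limit) != abs(step))) -> false; shift = 9; result = 0; [idx=-2]; result = 0; result = 4; result = 8; [idx=-1]; result = 8; result = 12; result = 16; [idx=0]; result = 16; result = 20; result = 24; result = 1; return -8
-9 vs -8 — the two versions disagree here.
verdict: not equivalent; witness: base=1, step=-3, limit=1


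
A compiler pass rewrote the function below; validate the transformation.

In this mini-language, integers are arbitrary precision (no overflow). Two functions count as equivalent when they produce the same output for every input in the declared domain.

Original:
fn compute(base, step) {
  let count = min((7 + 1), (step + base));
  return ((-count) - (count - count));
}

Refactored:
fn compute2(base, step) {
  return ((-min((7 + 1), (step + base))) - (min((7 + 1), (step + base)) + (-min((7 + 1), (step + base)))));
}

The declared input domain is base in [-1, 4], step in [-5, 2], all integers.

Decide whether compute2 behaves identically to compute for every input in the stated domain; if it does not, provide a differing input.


Side by side, the visible changes include: constant usage differs, min/max/abs usage differs, statement counts differ, arithmetic usage differs, local variable names differ.
Tracing base=2, step=0: compute: count becomes 2; next final value -2 | compute2: final value -2 — matching result -2.
Every one of the 48 inputs gives matching results.
verdict: equivalent


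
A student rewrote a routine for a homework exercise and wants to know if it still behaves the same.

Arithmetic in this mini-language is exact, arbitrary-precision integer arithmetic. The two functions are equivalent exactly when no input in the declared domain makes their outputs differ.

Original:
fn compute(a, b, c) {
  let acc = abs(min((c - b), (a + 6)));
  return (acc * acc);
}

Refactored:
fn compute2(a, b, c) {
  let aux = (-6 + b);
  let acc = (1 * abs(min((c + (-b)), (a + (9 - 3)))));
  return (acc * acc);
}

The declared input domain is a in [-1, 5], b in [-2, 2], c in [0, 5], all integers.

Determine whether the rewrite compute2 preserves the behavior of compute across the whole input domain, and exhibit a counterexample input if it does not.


Reading the diff, among the changes: arithmetic usage differs; also constant usage differs; also local variable names differ; also statement counts differ.
Tracing a=2, b=1, c=5: compute: acc = 4; return 16 | compute2: aux = -5; acc = 4; return 16 — matching result 16.
Every one of the 210 inputs gives matching results.
verdict: equivalent


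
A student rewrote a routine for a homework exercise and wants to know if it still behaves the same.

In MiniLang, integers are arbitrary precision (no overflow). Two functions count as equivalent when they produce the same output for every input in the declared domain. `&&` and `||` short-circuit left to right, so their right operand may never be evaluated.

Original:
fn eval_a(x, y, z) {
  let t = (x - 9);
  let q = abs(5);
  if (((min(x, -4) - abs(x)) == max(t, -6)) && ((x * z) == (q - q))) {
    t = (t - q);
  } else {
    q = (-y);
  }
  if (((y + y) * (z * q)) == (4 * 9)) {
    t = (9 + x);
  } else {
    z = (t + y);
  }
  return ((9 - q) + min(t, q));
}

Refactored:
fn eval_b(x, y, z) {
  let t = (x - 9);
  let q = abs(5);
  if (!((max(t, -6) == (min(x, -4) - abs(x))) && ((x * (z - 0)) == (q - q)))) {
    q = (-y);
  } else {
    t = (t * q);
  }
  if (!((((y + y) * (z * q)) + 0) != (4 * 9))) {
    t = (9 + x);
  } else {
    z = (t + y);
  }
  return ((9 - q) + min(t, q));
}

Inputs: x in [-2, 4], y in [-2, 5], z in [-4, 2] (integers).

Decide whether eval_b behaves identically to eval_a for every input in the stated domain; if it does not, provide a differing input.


These are not equivalent — on x=-2, y=-2, z=0 the outputs split (-12 vs -51).
eval_a: t=-11, then q=5, then (((min(x, -4) - abs(x)) == max(t, -6)) && ((x * z) == (q - q))) is true, then t=-16, then (((y + y) * (z * q)) == (4 * 9)) is false, then z=-18, then returns -12
eval_b: t=-11, then q=5, then (!((max(t, -6) == (min(x, -4) - abs(x))) && ((x * (z - 0)) == (q - q)))) is false, then t=-55, then (!((((y + y) * (z * q)) + 0) != (4 * 9))) is false, then z=-57, then returns -51
verdict: not equivalent; witness: x=-2, y=-2, z=0


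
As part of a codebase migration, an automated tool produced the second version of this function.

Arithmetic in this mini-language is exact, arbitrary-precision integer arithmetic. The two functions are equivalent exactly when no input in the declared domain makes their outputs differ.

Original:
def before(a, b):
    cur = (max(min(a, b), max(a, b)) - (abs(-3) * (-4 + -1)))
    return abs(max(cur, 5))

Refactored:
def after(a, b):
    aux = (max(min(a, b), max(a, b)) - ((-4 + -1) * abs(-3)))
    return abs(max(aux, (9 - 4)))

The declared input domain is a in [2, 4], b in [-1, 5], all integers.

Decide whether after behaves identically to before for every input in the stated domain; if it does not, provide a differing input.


The two are interchangeable: constant usage differs; and local variable names differ; and arithmetic usage differs, and every declared input agrees.
One worked example (a=2, b=0) — before: cur := 17 | result 17; after: aux := 17 | result 17; agreement on 17.
Checked all 21 inputs in the declared domain: the outputs agree on every one.
verdict: equivalent


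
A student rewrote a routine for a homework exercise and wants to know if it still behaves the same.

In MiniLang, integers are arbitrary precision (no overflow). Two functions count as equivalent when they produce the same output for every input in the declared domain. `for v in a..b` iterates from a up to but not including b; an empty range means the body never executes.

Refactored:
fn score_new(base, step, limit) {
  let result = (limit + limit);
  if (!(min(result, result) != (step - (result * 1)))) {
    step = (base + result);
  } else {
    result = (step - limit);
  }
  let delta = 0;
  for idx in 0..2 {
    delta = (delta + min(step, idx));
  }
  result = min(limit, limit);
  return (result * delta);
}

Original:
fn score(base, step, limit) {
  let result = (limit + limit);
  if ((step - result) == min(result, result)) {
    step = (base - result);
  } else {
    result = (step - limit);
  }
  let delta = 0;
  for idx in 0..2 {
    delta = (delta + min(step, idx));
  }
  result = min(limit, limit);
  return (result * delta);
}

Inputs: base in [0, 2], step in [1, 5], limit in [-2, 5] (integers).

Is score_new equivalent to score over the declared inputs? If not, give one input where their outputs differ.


There is a counterexample at base=0, step=4, limit=1: -4 on one side, 1 on the other.
score: result becomes 2; next ((step - result) == min(result, result)) evaluates to true; next step becomes -2; next delta becomes 0; next at idx=0:; next delta becomes -2; next at idx=1:; next delta becomes -4; next result becomes 1; next final value -4
score_new: result becomes 2; next (!(min(result, result) != (step - (result * 1)))) evaluates to true; next step becomes 2; next delta becomes 0; next at idx=0:; next delta becomes 0; next at idx=1:; next delta becomes 1; next result becomes 1; next final value 1
verdict: not equivalent; witness: base=0, step=4, limit=1


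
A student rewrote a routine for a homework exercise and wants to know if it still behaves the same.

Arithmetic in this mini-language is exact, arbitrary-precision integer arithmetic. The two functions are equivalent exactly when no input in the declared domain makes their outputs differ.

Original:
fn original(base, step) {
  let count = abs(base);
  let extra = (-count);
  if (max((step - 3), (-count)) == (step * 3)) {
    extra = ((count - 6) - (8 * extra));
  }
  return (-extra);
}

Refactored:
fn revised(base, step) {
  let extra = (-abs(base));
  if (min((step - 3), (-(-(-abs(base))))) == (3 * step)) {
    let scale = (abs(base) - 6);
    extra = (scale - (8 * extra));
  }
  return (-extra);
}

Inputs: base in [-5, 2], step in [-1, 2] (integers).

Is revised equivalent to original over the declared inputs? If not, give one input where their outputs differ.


These are not equivalent — on base=-3, step=-1 the outputs split (-21 vs 3).
original: count becomes 3; next extra becomes -3; next (max((step - 3), (-count)) == (step * 3)) evaluates to true; next extra becomes 21; next final value -21
revised: extra becomes -3; next (min((step - 3), (-(-(-abs(base))))) == (3 * step)) evaluates to false; next final value 3
verdict: not equivalent; witness: base=-3, step=-1


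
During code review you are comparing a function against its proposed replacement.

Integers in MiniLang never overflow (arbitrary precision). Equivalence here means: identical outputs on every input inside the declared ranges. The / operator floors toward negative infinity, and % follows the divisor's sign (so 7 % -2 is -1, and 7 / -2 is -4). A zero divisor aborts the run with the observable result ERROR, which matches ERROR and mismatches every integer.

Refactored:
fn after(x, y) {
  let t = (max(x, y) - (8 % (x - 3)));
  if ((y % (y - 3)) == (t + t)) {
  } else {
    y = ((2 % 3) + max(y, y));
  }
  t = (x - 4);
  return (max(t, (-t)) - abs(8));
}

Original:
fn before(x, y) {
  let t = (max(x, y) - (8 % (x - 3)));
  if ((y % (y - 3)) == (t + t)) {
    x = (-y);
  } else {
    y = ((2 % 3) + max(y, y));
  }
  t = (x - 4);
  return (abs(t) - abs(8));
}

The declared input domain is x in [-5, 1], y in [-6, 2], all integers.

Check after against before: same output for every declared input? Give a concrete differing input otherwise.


Evaluate both at x=-5, y=0.
before: t := 0 | ((y % (y - 3)) == (t + t)): true | x := 0 | t := -4 | result -4
after: t := 0 | ((y % (y - 3)) == (t + t)): true | t := -9 | result 1
-4 != 1, so the rewrite changes behavior.
verdict: not equivalent; witness: x=-5, y=0


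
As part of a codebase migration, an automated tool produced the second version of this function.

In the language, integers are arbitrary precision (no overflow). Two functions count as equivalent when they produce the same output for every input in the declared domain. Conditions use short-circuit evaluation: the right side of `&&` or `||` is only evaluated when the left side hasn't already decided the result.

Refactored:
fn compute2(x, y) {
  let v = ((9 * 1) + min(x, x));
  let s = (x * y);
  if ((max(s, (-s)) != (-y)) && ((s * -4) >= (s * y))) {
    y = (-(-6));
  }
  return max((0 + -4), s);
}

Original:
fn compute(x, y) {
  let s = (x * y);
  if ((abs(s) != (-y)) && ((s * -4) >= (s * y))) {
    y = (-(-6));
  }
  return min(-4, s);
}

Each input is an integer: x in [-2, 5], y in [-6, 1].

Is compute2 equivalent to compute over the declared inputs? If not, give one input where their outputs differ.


x=-2, y=-6 yields -4 from compute but 12 from compute2.
verdict: not equivalent; witness: x=-2, y=-6


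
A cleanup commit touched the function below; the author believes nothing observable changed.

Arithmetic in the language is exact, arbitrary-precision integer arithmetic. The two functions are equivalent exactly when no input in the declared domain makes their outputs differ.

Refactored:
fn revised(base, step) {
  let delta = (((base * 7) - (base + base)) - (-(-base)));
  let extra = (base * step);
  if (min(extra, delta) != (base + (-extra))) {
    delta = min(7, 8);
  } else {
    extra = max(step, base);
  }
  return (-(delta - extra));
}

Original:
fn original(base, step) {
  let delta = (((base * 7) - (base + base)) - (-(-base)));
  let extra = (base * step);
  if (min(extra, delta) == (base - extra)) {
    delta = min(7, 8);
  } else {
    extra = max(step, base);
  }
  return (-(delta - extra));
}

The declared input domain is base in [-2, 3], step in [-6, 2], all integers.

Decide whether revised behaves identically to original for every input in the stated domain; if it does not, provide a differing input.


Not equivalent: base=-2, step=-6 separates them (6 vs 5).
original: delta=-8, then extra=12, then (min(extra, delta) == (base - extra)) is false, then extra=-2, then returns 6
revised: delta=-8, then extra=12, then (min(extra, delta) != (base + (-extra))) is true, then delta=7, then returns 5
verdict: not equivalent; witness: base=-2, step=-6


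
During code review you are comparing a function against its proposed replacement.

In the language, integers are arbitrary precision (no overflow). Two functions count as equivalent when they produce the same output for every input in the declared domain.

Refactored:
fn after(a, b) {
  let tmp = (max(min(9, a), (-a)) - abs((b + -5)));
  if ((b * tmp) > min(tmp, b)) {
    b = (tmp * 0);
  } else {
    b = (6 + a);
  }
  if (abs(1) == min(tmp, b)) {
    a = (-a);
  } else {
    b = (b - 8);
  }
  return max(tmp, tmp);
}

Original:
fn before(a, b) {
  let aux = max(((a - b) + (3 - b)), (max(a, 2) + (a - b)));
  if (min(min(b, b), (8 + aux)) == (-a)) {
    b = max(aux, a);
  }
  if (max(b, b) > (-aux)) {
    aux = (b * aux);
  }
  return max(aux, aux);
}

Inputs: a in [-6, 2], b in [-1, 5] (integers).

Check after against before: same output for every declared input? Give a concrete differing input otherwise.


These are not equivalent — on a=-6, b=-1 the outputs split (-1 vs 0).
before: aux becomes -1; next (min(min(b, b), (8 + aux)) == (-a)) evaluates to false; next (max(b, b) > (-aux)) evaluates to false; next final value -1
after: tmp becomes 0; next ((b * tmp) > min(tmp, b)) evaluates to true; next b becomes 0; next (abs(1) == min(tmp, b)) evaluates to false; next b becomes -8; next final value 0
verdict: not equivalent; witness: a=-6, b=-1


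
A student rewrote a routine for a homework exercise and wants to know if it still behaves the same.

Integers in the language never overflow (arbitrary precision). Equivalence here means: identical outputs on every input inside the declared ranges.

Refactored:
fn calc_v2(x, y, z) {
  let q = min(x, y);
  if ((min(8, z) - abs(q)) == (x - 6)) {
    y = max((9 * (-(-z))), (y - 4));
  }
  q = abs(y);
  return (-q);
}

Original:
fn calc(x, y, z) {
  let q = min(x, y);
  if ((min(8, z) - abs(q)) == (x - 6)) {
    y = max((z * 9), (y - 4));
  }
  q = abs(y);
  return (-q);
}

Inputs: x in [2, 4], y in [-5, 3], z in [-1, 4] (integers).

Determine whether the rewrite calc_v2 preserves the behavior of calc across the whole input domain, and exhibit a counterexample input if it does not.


Although same computation, different form, 162/162 inputs agree.
verdict: equivalent


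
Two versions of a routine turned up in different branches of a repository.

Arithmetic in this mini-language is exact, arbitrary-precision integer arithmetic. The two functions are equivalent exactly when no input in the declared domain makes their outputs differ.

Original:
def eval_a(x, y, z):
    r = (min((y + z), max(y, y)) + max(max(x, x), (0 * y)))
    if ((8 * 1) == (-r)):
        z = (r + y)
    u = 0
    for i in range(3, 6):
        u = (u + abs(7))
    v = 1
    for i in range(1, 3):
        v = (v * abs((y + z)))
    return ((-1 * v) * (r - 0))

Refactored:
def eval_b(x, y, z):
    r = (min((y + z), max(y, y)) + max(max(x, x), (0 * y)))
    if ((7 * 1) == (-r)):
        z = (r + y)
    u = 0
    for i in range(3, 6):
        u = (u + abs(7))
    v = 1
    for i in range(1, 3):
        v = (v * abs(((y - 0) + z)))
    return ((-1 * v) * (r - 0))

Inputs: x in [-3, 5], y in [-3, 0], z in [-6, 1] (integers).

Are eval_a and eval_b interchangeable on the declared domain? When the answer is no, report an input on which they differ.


Run the pair on x=-3, y=-3, z=-5.
eval_a: r = -8; ((8 * 1) == (-r)) -> true; z = -11; u = 0; [i=3]; u = 7; [i=4]; u = 14; [i=5]; u = 21; v = 1; [i=1]; v = 14; [i=2]; v = 196; return 1568
eval_b: r = -8; ((7 * 1) == (-r)) -> false; u = 0; [i=3]; u = 7; [i=4]; u = 14; [i=5]; u = 21; v = 1; [i=1]; v = 8; [i=2]; v = 64; return 512
1568 and 512 differ, so these are not the same function on this domain.
verdict: not equivalent; witness: x=-3, y=-3, z=-5


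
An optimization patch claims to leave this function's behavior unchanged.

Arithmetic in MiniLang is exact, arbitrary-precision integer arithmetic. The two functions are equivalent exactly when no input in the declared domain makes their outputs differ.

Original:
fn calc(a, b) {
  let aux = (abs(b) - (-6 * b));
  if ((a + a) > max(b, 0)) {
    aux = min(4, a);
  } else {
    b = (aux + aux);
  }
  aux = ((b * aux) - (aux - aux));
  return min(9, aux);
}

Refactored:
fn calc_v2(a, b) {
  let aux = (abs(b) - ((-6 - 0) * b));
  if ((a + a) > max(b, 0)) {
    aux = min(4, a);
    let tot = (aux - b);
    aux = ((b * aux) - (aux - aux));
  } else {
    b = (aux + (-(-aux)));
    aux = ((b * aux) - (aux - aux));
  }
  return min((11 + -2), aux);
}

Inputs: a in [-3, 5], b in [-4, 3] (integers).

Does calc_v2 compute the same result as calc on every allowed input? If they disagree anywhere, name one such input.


Changes here: local variable names differ, plus constant usage differs, plus arithmetic usage differs, plus statement counts differ; the full 72-point sweep finds no disagreement.
verdict: equivalent


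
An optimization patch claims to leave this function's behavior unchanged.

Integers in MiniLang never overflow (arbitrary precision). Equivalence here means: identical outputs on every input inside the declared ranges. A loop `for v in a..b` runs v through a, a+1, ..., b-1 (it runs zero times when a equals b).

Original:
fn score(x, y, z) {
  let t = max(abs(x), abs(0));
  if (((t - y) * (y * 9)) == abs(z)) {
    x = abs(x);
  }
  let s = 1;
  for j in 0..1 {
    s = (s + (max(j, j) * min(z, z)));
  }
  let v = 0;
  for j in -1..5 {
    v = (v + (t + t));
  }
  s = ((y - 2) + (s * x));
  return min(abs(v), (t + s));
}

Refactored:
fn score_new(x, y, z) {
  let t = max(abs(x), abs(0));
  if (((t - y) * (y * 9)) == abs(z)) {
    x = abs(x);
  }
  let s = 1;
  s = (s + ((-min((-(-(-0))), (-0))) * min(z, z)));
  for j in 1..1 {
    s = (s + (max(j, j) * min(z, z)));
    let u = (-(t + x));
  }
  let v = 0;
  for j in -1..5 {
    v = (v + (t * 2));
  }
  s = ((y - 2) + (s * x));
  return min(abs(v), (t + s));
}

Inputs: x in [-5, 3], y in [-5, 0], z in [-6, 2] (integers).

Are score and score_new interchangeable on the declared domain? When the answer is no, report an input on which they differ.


This is a faithful refactor — constant usage differs; and min/max/abs usage differs; and arithmetic usage differs; and loop structure differs; and statement counts differ; and local variable names differ, but the computed results match everywhere.
Tracing x=2, y=-5, z=0: score: t = 2; (((t - y) * (y * 9)) == abs(z)) -> false; s = 1; [j=0]; s = 1; v = 0; [j=-1]; v = 4; [j=0]; v = 8; [j=1]; v = 12; [j=2]; v = 16; [j=3]; v = 20; [j=4]; v = 24; s = -5; return -3 | score_new: t = 2; (((t - y) * (y * 9)) == abs(z)) -> false; s = 1; s = 1; the j loop: no iterations; v = 0; [j=-1]; v = 4; [j=0]; v = 8; [j=1]; v = 12; [j=2]; v = 16; [j=3]; v = 20; [j=4]; v = 24; s = -5; return -3 — matching result -3.
Checked all 486 inputs in the declared domain: the outputs agree on every one.
verdict: equivalent


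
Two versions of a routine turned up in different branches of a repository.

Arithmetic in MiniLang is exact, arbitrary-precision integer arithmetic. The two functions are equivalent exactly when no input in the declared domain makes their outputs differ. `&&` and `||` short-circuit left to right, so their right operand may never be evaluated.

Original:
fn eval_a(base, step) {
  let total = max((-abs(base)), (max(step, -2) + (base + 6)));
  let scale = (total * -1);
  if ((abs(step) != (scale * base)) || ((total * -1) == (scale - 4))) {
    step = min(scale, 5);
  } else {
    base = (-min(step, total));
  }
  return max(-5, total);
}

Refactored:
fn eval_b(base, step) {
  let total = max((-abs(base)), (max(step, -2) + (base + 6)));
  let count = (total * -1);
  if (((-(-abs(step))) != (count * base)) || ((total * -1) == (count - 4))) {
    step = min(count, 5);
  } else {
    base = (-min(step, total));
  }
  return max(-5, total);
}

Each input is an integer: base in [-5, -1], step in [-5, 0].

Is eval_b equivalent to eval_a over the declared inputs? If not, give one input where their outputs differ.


Behavior is preserved: although local variable names differ, the outputs never diverge.
Tracing base=-1, step=0: eval_a: total = 5; scale = -5; ((abs(step) != (scale * base)) || ((total * -1) == (scale - 4))) -> true; step = -5; return 5 | eval_b: total = 5; count = -5; (((-(-abs(step))) != (count * base)) || ((total * -1) == (count - 4))) -> true; step = -5; return 5 — matching result 5.
Checked all 30 inputs in the declared domain: the outputs agree on every one.
verdict: equivalent


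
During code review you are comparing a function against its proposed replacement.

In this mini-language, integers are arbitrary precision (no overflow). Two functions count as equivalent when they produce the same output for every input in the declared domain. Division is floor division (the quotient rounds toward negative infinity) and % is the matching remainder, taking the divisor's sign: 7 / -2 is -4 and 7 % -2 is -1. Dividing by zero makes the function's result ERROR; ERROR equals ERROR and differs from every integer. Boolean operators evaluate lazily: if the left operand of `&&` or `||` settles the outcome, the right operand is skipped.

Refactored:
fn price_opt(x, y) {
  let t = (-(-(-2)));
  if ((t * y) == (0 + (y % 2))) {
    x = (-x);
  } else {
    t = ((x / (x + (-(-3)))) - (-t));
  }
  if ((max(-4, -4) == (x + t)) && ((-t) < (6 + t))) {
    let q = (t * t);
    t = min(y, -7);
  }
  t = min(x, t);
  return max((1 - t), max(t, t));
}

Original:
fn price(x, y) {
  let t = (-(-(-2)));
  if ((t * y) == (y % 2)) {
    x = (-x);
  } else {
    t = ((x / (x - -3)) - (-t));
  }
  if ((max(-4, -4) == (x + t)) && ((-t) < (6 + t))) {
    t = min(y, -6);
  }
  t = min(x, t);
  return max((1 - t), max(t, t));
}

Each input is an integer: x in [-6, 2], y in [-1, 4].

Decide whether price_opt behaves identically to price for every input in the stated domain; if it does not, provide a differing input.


There is a counterexample at x=2, y=0: 7 on one side, 8 on the other.
price: t becomes -2; next ((t * y) == (y % 2)) evaluates to true; next x becomes -2; next ((max(-4, -4) == (x + t)) && ((-t) < (6 + t))) evaluates to true; next t becomes -6; next t becomes -6; next final value 7
price_opt: t becomes -2; next ((t * y) == (0 + (y % 2))) evaluates to true; next x becomes -2; next ((max(-4, -4) == (x + t)) && ((-t) < (6 + t))) evaluates to true; next q becomes 4; next t becomes -7; next t becomes -7; next final value 8
verdict: not equivalent; witness: x=2, y=0


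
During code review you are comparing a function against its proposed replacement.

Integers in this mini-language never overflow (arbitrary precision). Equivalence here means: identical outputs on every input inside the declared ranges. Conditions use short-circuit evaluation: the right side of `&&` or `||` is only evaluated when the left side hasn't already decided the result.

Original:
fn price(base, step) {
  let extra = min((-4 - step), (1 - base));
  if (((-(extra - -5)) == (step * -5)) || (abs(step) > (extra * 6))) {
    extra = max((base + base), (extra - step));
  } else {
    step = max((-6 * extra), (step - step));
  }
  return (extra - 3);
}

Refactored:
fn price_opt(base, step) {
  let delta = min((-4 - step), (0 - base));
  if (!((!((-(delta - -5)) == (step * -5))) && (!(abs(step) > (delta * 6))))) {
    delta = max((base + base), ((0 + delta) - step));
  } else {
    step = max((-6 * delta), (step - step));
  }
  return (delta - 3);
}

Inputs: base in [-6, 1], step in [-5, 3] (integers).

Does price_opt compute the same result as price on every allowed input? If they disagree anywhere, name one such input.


Not equivalent: base=0, step=-5 separates them (-2 vs 2).
price: extra becomes 1; next (((-(extra - -5)) == (step * -5)) || (abs(step) > (extra * 6))) evaluates to false; next step becomes 0; next final value -2
price_opt: delta becomes 0; next (!((!((-(delta - -5)) == (step * -5))) && (!(abs(step) > (delta * 6))))) evaluates to true; next delta becomes 5; next final value 2
verdict: not equivalent; witness: base=0, step=-5


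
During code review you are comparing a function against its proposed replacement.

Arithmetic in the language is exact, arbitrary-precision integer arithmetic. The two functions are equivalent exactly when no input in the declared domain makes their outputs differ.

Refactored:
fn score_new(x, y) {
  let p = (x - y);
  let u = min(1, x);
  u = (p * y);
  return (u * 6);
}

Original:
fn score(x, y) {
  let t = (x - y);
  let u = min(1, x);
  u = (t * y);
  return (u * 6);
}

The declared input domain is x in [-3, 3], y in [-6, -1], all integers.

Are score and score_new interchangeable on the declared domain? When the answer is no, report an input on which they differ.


The two versions differ — the changes include local variable names differ.
Tracing x=1, y=-6: score: t=7, then u=1, then u=-42, then returns -252 | score_new: p=7, then u=1, then u=-42, then returns -252 — matching result -252.
Every one of the 42 inputs gives matching results.
verdict: equivalent


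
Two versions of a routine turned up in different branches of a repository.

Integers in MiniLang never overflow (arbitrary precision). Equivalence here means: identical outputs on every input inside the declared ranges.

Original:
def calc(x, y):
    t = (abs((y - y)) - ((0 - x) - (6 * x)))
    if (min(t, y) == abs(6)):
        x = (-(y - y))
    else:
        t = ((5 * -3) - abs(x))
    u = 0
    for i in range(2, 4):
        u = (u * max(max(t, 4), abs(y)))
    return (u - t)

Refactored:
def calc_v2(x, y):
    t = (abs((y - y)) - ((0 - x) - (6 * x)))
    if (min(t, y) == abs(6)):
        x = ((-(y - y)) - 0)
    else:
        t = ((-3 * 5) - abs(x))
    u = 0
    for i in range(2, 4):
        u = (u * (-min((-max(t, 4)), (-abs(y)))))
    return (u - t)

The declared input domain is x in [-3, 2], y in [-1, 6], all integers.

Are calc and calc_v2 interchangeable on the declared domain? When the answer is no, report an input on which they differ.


This is a faithful refactor — arithmetic usage differs, constant usage differs, min/max/abs usage differs, but the computed results match everywhere.
As a probe, take x=2, y=5: calc runs t=14, then (min(t, y) == abs(6)) is false, then t=-17, then u=0, then (i=2), then u=0, then (i=3), then u=0, then returns 17; calc_v2 runs t=14, then (min(t, y) == abs(6)) is false, then t=-17, then u=0, then (i=2), then u=0, then (i=3), then u=0, then returns 17; both end at 17.
Checked all 48 inputs in the declared domain: the outputs agree on every one.
verdict: equivalent
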